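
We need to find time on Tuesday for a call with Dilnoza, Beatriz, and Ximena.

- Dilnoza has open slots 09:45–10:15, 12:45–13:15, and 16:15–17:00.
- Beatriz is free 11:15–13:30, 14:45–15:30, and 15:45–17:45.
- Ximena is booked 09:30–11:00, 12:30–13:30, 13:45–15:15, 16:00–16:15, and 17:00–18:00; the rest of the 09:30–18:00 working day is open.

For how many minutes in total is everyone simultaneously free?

45 minutes

Ximena free within 09:30–18:00: 11:00–12:30, 13:30–13:45, 15:15–16:00, 16:15–17:00.
Dilnoza ∩ Beatriz: 12:45–13:15, 16:15–17:00.
Dilnoza ∩ Beatriz ∩ Ximena: 16:15–17:00.
Total common minutes: 45.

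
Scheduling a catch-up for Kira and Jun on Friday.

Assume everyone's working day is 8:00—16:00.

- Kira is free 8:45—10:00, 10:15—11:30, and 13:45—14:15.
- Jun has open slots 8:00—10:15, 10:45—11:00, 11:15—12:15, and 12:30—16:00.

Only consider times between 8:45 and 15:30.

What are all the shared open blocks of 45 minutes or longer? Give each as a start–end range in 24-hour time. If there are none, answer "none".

Kira ∩ Jun: 08:45–10:00, 10:45–11:00, 11:15–11:30, 13:45–14:15.
Restricted to 08:45–15:30: 08:45–10:00, 10:45–11:00, 11:15–11:30, 13:45–14:15.
Windows ≥ 45 min: 08:45–10:00.

08:45–10:00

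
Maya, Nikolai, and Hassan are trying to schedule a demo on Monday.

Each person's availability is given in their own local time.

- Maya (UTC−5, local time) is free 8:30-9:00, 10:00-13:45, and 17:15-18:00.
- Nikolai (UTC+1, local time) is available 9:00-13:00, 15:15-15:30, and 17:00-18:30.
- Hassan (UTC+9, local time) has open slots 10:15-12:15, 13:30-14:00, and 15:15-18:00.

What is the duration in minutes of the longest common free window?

Maya → UTC: 13:30–14:00, 15:00–18:45, 22:15–23:00.
Nikolai → UTC: 08:00–12:00, 14:15–14:30, 16:00–17:30.
Hassan → UTC: 01:15–03:15, 04:30–05:00, 06:15–09:00.
Maya ∩ Nikolai: 16:00–17:30.
Maya ∩ Nikolai ∩ Hassan: (none).
No common window.

0 minutes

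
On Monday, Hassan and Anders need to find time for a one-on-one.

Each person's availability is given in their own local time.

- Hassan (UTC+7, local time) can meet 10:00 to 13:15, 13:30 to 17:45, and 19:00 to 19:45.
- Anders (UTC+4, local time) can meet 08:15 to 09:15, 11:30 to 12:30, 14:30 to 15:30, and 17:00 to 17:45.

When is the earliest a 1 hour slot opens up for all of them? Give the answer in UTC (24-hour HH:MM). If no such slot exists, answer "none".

04:15

Hassan → UTC: 03:00–06:15, 06:30–10:45, 12:00–12:45.
Anders → UTC: 04:15–05:15, 07:30–08:30, 10:30–11:30, 13:00–13:45.
Hassan ∩ Anders: 04:15–05:15, 07:30–08:30, 10:30–10:45.
Windows ≥ 60 min: 04:15–05:15, 07:30–08:30.
Earliest such window starts at 04:15.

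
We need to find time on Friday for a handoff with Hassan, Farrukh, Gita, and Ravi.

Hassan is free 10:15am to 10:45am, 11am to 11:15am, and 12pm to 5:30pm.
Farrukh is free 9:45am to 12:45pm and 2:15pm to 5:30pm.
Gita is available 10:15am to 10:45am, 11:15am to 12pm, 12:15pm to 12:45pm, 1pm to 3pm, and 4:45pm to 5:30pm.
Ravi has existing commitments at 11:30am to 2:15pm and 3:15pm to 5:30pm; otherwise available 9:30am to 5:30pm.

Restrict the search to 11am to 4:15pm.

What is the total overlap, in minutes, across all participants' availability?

Ravi free within 09:30–17:30: 09:30–11:30, 14:15–15:15.
Hassan ∩ Farrukh: 10:15–10:45, 11:00–11:15, 12:00–12:45, 14:15–17:30.
Hassan ∩ Farrukh ∩ Gita: 10:15–10:45, 12:15–12:45, 14:15–15:00, 16:45–17:30.
Hassan ∩ Farrukh ∩ Gita ∩ Ravi: 10:15–10:45, 14:15–15:00.
Restricted to 11:00–16:15: 14:15–15:00.
Total common minutes: 45.

45 minutes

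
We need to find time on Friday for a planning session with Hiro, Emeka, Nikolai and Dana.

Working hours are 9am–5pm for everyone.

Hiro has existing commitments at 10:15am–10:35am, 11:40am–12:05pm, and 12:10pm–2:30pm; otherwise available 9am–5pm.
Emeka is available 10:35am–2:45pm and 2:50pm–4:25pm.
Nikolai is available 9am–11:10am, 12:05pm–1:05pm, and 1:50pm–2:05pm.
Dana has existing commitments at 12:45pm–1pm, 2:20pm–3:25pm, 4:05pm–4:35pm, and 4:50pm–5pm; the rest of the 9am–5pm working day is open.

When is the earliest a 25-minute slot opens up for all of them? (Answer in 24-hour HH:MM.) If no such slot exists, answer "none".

Hiro free within 09:00–17:00: 09:00–10:15, 10:35–11:40, 12:05–12:10, 14:30–17:00.
Dana free within 09:00–17:00: 09:00–12:45, 13:00–14:20, 15:25–16:05, 16:35–16:50.
Hiro ∩ Emeka: 10:35–11:40, 12:05–12:10, 14:30–14:45, 14:50–16:25.
Hiro ∩ Emeka ∩ Nikolai: 10:35–11:10, 12:05–12:10.
Hiro ∩ Emeka ∩ Nikolai ∩ Dana: 10:35–11:10, 12:05–12:10.
Windows ≥ 25 min: 10:35–11:10.
Earliest such window starts at 10:35.

10:35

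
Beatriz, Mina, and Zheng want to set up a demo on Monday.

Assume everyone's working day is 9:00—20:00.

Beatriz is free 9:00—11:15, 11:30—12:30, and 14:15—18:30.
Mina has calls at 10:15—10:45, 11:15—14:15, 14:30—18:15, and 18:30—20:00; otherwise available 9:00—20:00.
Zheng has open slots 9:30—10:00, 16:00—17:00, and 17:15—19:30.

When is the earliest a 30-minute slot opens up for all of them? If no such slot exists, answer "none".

Mina free within 09:00–20:00: 09:00–10:15, 10:45–11:15, 14:15–14:30, 18:15–18:30.
Beatriz ∩ Mina: 09:00–10:15, 10:45–11:15, 14:15–14:30, 18:15–18:30.
Beatriz ∩ Mina ∩ Zheng: 09:30–10:00, 18:15–18:30.
Windows ≥ 30 min: 09:30–10:00.
Earliest such window starts at 09:30.

09:30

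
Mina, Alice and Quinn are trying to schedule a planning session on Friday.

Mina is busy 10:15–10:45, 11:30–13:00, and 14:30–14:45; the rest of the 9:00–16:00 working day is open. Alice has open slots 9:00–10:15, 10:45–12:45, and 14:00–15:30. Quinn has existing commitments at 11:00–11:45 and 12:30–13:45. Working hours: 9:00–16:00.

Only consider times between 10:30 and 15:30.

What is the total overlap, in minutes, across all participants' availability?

Mina free within 09:00–16:00: 09:00–10:15, 10:45–11:30, 13:00–14:30, 14:45–16:00.
Quinn free within 09:00–16:00: 09:00–11:00, 11:45–12:30, 13:45–16:00.
Mina ∩ Alice: 09:00–10:15, 10:45–11:30, 14:00–14:30, 14:45–15:30.
Mina ∩ Alice ∩ Quinn: 09:00–10:15, 10:45–11:00, 14:00–14:30, 14:45–15:30.
Restricted to 10:30–15:30: 10:45–11:00, 14:00–14:30, 14:45–15:30.
Total common minutes: 15 + 30 + 45 = 90.

90 minutes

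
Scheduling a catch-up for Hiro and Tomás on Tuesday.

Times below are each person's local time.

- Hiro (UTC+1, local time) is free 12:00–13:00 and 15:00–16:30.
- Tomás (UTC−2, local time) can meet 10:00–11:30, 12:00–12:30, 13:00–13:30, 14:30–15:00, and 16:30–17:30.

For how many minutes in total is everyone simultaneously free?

Hiro → UTC: 11:00–12:00, 14:00–15:30.
Tomás → UTC: 12:00–13:30, 14:00–14:30, 15:00–15:30, 16:30–17:00, 18:30–19:30.
Hiro ∩ Tomás: 14:00–14:30, 15:00–15:30.
Total common minutes: 30 + 30 = 60.

60 minutes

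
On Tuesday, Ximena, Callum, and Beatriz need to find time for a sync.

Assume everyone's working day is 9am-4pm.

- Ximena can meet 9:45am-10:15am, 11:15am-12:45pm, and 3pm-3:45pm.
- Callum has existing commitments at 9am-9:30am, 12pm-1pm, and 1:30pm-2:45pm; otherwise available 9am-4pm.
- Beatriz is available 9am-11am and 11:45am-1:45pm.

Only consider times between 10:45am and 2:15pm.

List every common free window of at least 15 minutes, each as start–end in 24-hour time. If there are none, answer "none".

Callum free within 09:00–16:00: 09:30–12:00, 13:00–13:30, 14:45–16:00.
Ximena ∩ Callum: 09:45–10:15, 11:15–12:00, 15:00–15:45.
Ximena ∩ Callum ∩ Beatriz: 09:45–10:15, 11:45–12:00.
Restricted to 10:45–14:15: 11:45–12:00.
Windows ≥ 15 min: 11:45–12:00.

11:45–12:00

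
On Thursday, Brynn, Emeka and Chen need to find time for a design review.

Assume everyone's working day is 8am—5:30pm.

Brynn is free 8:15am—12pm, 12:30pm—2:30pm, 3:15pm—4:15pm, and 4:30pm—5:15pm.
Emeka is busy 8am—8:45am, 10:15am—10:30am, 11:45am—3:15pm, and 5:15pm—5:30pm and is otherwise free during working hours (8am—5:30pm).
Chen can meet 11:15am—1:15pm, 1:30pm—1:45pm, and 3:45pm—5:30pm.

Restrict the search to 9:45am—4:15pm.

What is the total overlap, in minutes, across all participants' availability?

60 minutes

Emeka free within 08:00–17:30: 08:45–10:15, 10:30–11:45, 15:15–17:15.
Brynn ∩ Emeka: 08:45–10:15, 10:30–11:45, 15:15–16:15, 16:30–17:15.
Brynn ∩ Emeka ∩ Chen: 11:15–11:45, 15:45–16:15, 16:30–17:15.
Restricted to 09:45–16:15: 11:15–11:45, 15:45–16:15.
Total common minutes: 30 + 30 = 60.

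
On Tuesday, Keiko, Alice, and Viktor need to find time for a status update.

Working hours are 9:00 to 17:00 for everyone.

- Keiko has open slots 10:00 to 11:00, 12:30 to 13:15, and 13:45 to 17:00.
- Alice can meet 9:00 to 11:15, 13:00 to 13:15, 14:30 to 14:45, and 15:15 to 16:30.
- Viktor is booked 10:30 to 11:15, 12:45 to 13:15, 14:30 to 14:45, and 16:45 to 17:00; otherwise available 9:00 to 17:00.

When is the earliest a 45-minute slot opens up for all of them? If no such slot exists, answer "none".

Viktor free within 09:00–17:00: 09:00–10:30, 11:15–12:45, 13:15–14:30, 14:45–16:45.
Keiko ∩ Alice: 10:00–11:00, 13:00–13:15, 14:30–14:45, 15:15–16:30.
Keiko ∩ Alice ∩ Viktor: 10:00–10:30, 15:15–16:30.
Windows ≥ 45 min: 15:15–16:30.
Earliest such window starts at 15:15.

15:15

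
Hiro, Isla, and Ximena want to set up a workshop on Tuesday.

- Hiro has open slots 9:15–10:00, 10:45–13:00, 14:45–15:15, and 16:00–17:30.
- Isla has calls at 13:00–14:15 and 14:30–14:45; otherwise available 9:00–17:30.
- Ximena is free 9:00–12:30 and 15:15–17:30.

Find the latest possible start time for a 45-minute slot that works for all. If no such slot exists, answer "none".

Isla free within 09:00–17:30: 09:00–13:00, 14:15–14:30, 14:45–17:30.
Hiro ∩ Isla: 09:15–10:00, 10:45–13:00, 14:45–15:15, 16:00–17:30.
Hiro ∩ Isla ∩ Ximena: 09:15–10:00, 10:45–12:30, 16:00–17:30.
Windows ≥ 45 min: 09:15–10:00, 10:45–12:30, 16:00–17:30.
Latest start in the last window 16:00–17:30 is 17:30 − 45 min = 16:45.

16:45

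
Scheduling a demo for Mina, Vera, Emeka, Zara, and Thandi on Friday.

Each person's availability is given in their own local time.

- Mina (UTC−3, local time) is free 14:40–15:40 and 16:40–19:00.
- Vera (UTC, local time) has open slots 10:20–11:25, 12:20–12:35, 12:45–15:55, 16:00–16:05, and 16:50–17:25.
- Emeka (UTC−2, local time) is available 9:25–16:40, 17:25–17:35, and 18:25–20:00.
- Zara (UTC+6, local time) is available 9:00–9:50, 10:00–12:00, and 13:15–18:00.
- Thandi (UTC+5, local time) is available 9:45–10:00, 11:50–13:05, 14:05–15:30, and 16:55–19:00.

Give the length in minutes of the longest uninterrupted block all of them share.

0 minutes

Mina → UTC: 17:40–18:40, 19:40–22:00.
Vera → UTC: 10:20–11:25, 12:20–12:35, 12:45–15:55, 16:00–16:05, 16:50–17:25.
Emeka → UTC: 11:25–18:40, 19:25–19:35, 20:25–22:00.
Zara → UTC: 03:00–03:50, 04:00–06:00, 07:15–12:00.
Thandi → UTC: 04:45–05:00, 06:50–08:05, 09:05–10:30, 11:55–14:00.
Mina ∩ Vera: (none).
Mina ∩ Vera ∩ Emeka: (none).
Mina ∩ Vera ∩ Emeka ∩ Zara: (none).
Mina ∩ Vera ∩ Emeka ∩ Zara ∩ Thandi: (none).
No common window.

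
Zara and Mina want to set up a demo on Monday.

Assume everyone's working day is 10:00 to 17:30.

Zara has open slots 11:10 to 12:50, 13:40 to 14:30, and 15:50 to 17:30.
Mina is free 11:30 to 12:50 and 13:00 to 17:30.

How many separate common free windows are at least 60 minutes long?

2

Zara ∩ Mina: 11:30–12:50, 13:40–14:30, 15:50–17:30.
Windows ≥ 60 min: 11:30–12:50, 15:50–17:30.
That's 2 windows.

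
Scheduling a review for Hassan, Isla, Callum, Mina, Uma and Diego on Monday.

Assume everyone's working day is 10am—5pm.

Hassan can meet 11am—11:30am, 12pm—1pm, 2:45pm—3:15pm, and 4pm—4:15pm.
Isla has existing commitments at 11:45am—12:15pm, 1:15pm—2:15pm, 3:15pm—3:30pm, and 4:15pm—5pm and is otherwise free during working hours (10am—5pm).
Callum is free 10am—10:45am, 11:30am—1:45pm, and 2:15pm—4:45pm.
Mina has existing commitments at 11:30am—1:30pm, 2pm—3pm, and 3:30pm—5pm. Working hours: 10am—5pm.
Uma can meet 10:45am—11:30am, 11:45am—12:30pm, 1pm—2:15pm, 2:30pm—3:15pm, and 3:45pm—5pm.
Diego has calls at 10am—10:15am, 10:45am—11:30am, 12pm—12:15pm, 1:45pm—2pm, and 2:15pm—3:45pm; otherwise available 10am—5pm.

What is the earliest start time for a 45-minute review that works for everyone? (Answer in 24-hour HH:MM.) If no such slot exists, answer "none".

Isla free within 10:00–17:00: 10:00–11:45, 12:15–13:15, 14:15–15:15, 15:30–16:15.
Mina free within 10:00–17:00: 10:00–11:30, 13:30–14:00, 15:00–15:30.
Diego free within 10:00–17:00: 10:15–10:45, 11:30–12:00, 12:15–13:45, 14:00–14:15, 15:45–17:00.
Hassan ∩ Isla: 11:00–11:30, 12:15–13:00, 14:45–15:15, 16:00–16:15.
Hassan ∩ Isla ∩ Callum: 12:15–13:00, 14:45–15:15, 16:00–16:15.
Hassan ∩ Isla ∩ Callum ∩ Mina: 15:00–15:15.
Hassan ∩ Isla ∩ Callum ∩ Mina ∩ Uma: 15:00–15:15.
Hassan ∩ Isla ∩ Callum ∩ Mina ∩ Uma ∩ Diego: (none).
Windows ≥ 45 min: (none).

none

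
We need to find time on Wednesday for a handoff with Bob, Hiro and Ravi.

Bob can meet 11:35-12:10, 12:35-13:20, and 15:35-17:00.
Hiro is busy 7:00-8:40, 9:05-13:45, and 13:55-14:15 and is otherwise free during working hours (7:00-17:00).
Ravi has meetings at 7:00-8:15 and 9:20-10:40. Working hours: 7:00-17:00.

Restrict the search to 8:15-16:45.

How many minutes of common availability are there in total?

70 minutes

Hiro free within 07:00–17:00: 08:40–09:05, 13:45–13:55, 14:15–17:00.
Ravi free within 07:00–17:00: 08:15–09:20, 10:40–17:00.
Bob ∩ Hiro: 15:35–17:00.
Bob ∩ Hiro ∩ Ravi: 15:35–17:00.
Restricted to 08:15–16:45: 15:35–16:45.
Total common minutes: 70.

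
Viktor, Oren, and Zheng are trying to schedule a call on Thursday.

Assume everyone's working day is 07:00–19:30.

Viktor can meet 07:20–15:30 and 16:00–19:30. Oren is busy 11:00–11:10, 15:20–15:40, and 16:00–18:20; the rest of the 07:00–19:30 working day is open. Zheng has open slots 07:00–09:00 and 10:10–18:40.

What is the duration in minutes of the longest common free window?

250 minutes

Oren free within 07:00–19:30: 07:00–11:00, 11:10–15:20, 15:40–16:00, 18:20–19:30.
Viktor ∩ Oren: 07:20–11:00, 11:10–15:20, 18:20–19:30.
Viktor ∩ Oren ∩ Zheng: 07:20–09:00, 10:10–11:00, 11:10–15:20, 18:20–18:40.
Common window lengths: 100, 50, 250, 20 min; longest is 250.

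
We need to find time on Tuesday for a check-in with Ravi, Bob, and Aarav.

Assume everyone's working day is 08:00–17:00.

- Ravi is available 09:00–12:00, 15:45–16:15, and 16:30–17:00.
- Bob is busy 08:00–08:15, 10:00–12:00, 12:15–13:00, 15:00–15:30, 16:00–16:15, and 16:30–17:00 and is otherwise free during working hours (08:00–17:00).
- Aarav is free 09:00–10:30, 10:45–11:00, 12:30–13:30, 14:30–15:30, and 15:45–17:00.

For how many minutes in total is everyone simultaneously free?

Bob free within 08:00–17:00: 08:15–10:00, 12:00–12:15, 13:00–15:00, 15:30–16:00, 16:15–16:30.
Ravi ∩ Bob: 09:00–10:00, 15:45–16:00.
Ravi ∩ Bob ∩ Aarav: 09:00–10:00, 15:45–16:00.
Total common minutes: 60 + 15 = 75.

75 minutes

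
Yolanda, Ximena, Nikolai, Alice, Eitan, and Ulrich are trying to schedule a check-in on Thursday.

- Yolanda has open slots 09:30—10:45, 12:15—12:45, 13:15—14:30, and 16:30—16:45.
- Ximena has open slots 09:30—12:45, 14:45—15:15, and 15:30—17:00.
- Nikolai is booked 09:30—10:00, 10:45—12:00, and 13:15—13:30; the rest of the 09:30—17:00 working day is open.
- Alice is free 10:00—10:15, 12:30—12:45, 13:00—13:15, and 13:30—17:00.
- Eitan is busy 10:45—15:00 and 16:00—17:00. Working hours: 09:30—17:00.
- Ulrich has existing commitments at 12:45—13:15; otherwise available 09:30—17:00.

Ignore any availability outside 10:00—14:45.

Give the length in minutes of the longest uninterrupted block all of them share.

15 minutes

Nikolai free within 09:30–17:00: 10:00–10:45, 12:00–13:15, 13:30–17:00.
Eitan free within 09:30–17:00: 09:30–10:45, 15:00–16:00.
Ulrich free within 09:30–17:00: 09:30–12:45, 13:15–17:00.
Yolanda ∩ Ximena: 09:30–10:45, 12:15–12:45, 16:30–16:45.
Yolanda ∩ Ximena ∩ Nikolai: 10:00–10:45, 12:15–12:45, 16:30–16:45.
Yolanda ∩ Ximena ∩ Nikolai ∩ Alice: 10:00–10:15, 12:30–12:45, 16:30–16:45.
Yolanda ∩ Ximena ∩ Nikolai ∩ Alice ∩ Eitan: 10:00–10:15.
Yolanda ∩ Ximena ∩ Nikolai ∩ Alice ∩ Eitan ∩ Ulrich: 10:00–10:15.
Restricted to 10:00–14:45: 10:00–10:15.
Single common window of 15 minutes.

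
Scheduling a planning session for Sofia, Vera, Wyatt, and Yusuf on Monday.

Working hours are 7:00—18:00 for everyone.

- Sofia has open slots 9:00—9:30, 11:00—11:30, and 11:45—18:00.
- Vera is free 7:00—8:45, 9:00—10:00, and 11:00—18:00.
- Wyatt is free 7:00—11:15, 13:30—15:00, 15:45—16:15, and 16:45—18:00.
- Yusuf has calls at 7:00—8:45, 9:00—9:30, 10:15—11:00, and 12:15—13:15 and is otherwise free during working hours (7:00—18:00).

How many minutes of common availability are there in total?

210 minutes

Yusuf free within 07:00–18:00: 08:45–09:00, 09:30–10:15, 11:00–12:15, 13:15–18:00.
Sofia ∩ Vera: 09:00–09:30, 11:00–11:30, 11:45–18:00.
Sofia ∩ Vera ∩ Wyatt: 09:00–09:30, 11:00–11:15, 13:30–15:00, 15:45–16:15, 16:45–18:00.
Sofia ∩ Vera ∩ Wyatt ∩ Yusuf: 11:00–11:15, 13:30–15:00, 15:45–16:15, 16:45–18:00.
Total common minutes: 15 + 90 + 30 + 75 = 210.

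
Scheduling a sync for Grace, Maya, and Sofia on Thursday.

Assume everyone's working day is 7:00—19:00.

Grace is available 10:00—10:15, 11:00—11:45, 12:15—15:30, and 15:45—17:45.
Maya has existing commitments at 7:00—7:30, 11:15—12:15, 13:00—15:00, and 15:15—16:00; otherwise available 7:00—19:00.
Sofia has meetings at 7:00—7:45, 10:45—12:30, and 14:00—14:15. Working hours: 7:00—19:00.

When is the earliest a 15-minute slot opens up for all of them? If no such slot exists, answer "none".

10:00

Maya free within 07:00–19:00: 07:30–11:15, 12:15–13:00, 15:00–15:15, 16:00–19:00.
Sofia free within 07:00–19:00: 07:45–10:45, 12:30–14:00, 14:15–19:00.
Grace ∩ Maya: 10:00–10:15, 11:00–11:15, 12:15–13:00, 15:00–15:15, 16:00–17:45.
Grace ∩ Maya ∩ Sofia: 10:00–10:15, 12:30–13:00, 15:00–15:15, 16:00–17:45.
Windows ≥ 15 min: 10:00–10:15, 12:30–13:00, 15:00–15:15, 16:00–17:45.
Earliest such window starts at 10:00.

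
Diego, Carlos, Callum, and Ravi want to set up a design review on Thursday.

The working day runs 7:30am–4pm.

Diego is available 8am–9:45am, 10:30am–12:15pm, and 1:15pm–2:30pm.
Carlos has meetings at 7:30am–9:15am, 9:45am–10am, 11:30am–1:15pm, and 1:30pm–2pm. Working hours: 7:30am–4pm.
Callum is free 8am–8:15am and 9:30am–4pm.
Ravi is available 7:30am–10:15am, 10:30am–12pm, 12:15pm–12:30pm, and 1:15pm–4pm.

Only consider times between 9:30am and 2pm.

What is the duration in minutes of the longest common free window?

Carlos free within 07:30–16:00: 09:15–09:45, 10:00–11:30, 13:15–13:30, 14:00–16:00.
Diego ∩ Carlos: 09:15–09:45, 10:30–11:30, 13:15–13:30, 14:00–14:30.
Diego ∩ Carlos ∩ Callum: 09:30–09:45, 10:30–11:30, 13:15–13:30, 14:00–14:30.
Diego ∩ Carlos ∩ Callum ∩ Ravi: 09:30–09:45, 10:30–11:30, 13:15–13:30, 14:00–14:30.
Restricted to 09:30–14:00: 09:30–09:45, 10:30–11:30, 13:15–13:30.
Common window lengths: 15, 60, 15 min; longest is 60.

60 minutes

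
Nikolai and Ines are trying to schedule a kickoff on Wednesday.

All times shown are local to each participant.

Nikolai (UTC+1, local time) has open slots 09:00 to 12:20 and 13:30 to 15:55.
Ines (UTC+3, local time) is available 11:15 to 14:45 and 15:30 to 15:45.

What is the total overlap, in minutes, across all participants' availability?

200 minutes

Nikolai → UTC: 08:00–11:20, 12:30–14:55.
Ines → UTC: 08:15–11:45, 12:30–12:45.
Nikolai ∩ Ines: 08:15–11:20, 12:30–12:45.
Total common minutes: 185 + 15 = 200.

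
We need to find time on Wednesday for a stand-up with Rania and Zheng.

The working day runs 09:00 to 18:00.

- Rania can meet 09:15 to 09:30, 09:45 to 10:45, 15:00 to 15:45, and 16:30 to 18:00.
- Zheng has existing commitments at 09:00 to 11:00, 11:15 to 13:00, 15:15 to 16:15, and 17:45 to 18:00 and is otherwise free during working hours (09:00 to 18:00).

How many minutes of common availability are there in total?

Zheng free within 09:00–18:00: 11:00–11:15, 13:00–15:15, 16:15–17:45.
Rania ∩ Zheng: 15:00–15:15, 16:30–17:45.
Total common minutes: 15 + 75 = 90.

90 minutes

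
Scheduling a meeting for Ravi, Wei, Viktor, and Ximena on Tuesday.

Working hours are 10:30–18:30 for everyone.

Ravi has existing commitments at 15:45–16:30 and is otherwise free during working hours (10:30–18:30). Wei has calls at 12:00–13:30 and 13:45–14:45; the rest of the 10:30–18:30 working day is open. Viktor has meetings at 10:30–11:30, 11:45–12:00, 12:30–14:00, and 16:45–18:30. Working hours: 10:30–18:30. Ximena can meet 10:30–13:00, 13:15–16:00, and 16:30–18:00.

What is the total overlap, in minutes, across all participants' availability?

Ravi free within 10:30–18:30: 10:30–15:45, 16:30–18:30.
Wei free within 10:30–18:30: 10:30–12:00, 13:30–13:45, 14:45–18:30.
Viktor free within 10:30–18:30: 11:30–11:45, 12:00–12:30, 14:00–16:45.
Ravi ∩ Wei: 10:30–12:00, 13:30–13:45, 14:45–15:45, 16:30–18:30.
Ravi ∩ Wei ∩ Viktor: 11:30–11:45, 14:45–15:45, 16:30–16:45.
Ravi ∩ Wei ∩ Viktor ∩ Ximena: 11:30–11:45, 14:45–15:45, 16:30–16:45.
Total common minutes: 15 + 60 + 15 = 90.

90 minutes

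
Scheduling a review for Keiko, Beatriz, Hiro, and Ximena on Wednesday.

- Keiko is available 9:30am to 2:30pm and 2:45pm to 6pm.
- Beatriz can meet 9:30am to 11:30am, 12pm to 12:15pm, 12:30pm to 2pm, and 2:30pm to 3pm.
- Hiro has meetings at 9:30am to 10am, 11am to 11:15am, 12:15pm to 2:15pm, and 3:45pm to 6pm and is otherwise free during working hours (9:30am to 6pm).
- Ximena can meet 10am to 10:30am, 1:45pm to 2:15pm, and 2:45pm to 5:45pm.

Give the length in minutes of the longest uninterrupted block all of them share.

30 minutes

Hiro free within 09:30–18:00: 10:00–11:00, 11:15–12:15, 14:15–15:45.
Keiko ∩ Beatriz: 09:30–11:30, 12:00–12:15, 12:30–14:00, 14:45–15:00.
Keiko ∩ Beatriz ∩ Hiro: 10:00–11:00, 11:15–11:30, 12:00–12:15, 14:45–15:00.
Keiko ∩ Beatriz ∩ Hiro ∩ Ximena: 10:00–10:30, 14:45–15:00.
Common window lengths: 30, 15 min; longest is 30.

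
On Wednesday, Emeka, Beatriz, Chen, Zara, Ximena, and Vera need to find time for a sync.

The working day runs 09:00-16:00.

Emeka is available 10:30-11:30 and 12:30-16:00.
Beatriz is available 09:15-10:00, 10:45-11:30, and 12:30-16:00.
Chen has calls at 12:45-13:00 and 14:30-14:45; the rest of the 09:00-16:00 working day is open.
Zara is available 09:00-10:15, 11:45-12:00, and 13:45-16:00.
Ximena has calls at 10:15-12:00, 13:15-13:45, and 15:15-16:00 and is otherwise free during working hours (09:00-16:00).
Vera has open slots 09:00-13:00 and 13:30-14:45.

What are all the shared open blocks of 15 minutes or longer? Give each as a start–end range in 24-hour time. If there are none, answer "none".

13:45–14:30

Chen free within 09:00–16:00: 09:00–12:45, 13:00–14:30, 14:45–16:00.
Ximena free within 09:00–16:00: 09:00–10:15, 12:00–13:15, 13:45–15:15.
Emeka ∩ Beatriz: 10:45–11:30, 12:30–16:00.
Emeka ∩ Beatriz ∩ Chen: 10:45–11:30, 12:30–12:45, 13:00–14:30, 14:45–16:00.
Emeka ∩ Beatriz ∩ Chen ∩ Zara: 13:45–14:30, 14:45–16:00.
Emeka ∩ Beatriz ∩ Chen ∩ Zara ∩ Ximena: 13:45–14:30, 14:45–15:15.
Emeka ∩ Beatriz ∩ Chen ∩ Zara ∩ Ximena ∩ Vera: 13:45–14:30.
Windows ≥ 15 min: 13:45–14:30.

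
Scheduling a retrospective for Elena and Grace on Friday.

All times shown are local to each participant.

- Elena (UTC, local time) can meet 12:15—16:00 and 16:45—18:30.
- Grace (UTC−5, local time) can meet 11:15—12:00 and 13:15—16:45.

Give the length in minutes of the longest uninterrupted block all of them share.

Elena → UTC: 12:15–16:00, 16:45–18:30.
Grace → UTC: 16:15–17:00, 18:15–21:45.
Elena ∩ Grace: 16:45–17:00, 18:15–18:30.
Common window lengths: 15, 15 min; longest is 15.

15 minutes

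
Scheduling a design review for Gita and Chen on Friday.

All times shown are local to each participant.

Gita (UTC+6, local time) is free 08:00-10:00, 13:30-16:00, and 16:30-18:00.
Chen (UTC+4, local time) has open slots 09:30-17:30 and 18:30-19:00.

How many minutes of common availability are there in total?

240 minutes

Gita → UTC: 02:00–04:00, 07:30–10:00, 10:30–12:00.
Chen → UTC: 05:30–13:30, 14:30–15:00.
Gita ∩ Chen: 07:30–10:00, 10:30–12:00.
Total common minutes: 150 + 90 = 240.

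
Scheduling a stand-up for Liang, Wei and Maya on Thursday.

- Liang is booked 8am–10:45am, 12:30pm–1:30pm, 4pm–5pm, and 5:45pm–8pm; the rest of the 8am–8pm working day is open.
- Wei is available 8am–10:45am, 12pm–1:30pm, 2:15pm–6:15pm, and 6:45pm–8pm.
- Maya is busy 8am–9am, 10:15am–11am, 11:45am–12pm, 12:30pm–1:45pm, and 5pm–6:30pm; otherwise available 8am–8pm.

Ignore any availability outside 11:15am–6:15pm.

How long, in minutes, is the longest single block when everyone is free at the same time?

105 minutes

Liang free within 08:00–20:00: 10:45–12:30, 13:30–16:00, 17:00–17:45.
Maya free within 08:00–20:00: 09:00–10:15, 11:00–11:45, 12:00–12:30, 13:45–17:00, 18:30–20:00.
Liang ∩ Wei: 12:00–12:30, 14:15–16:00, 17:00–17:45.
Liang ∩ Wei ∩ Maya: 12:00–12:30, 14:15–16:00.
Restricted to 11:15–18:15: 12:00–12:30, 14:15–16:00.
Common window lengths: 30, 105 min; longest is 105.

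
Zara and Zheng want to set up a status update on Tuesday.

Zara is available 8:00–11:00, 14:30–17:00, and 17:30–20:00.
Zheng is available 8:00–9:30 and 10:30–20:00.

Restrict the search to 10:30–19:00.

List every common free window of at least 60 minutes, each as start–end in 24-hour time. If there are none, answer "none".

Zara ∩ Zheng: 08:00–09:30, 10:30–11:00, 14:30–17:00, 17:30–20:00.
Restricted to 10:30–19:00: 10:30–11:00, 14:30–17:00, 17:30–19:00.
Windows ≥ 60 min: 14:30–17:00, 17:30–19:00.

14:30–17:00, 17:30–19:00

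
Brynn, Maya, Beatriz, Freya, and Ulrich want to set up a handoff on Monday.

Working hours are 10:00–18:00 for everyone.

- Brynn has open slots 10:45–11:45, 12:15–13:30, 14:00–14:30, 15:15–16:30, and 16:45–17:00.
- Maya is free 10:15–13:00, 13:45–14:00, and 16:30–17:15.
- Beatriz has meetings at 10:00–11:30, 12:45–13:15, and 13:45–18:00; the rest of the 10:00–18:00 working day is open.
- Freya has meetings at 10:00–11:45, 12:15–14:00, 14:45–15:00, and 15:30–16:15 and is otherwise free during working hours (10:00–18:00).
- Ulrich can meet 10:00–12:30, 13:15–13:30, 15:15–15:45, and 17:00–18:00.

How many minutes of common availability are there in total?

Beatriz free within 10:00–18:00: 11:30–12:45, 13:15–13:45.
Freya free within 10:00–18:00: 11:45–12:15, 14:00–14:45, 15:00–15:30, 16:15–18:00.
Brynn ∩ Maya: 10:45–11:45, 12:15–13:00, 16:45–17:00.
Brynn ∩ Maya ∩ Beatriz: 11:30–11:45, 12:15–12:45.
Brynn ∩ Maya ∩ Beatriz ∩ Freya: (none).
Brynn ∩ Maya ∩ Beatriz ∩ Freya ∩ Ulrich: (none).
Total common minutes: 0.

0 minutes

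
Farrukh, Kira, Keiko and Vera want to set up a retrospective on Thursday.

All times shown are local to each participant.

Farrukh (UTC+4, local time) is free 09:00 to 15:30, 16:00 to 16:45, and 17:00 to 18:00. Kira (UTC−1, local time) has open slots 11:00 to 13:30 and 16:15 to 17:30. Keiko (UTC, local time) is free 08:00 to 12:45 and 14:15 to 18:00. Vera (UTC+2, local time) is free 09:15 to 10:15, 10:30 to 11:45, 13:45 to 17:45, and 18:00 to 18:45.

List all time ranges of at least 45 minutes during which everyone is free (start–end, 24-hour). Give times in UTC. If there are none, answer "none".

Farrukh → UTC: 05:00–11:30, 12:00–12:45, 13:00–14:00.
Kira → UTC: 12:00–14:30, 17:15–18:30.
Keiko → UTC: 08:00–12:45, 14:15–18:00.
Vera → UTC: 07:15–08:15, 08:30–09:45, 11:45–15:45, 16:00–16:45.
Farrukh ∩ Kira: 12:00–12:45, 13:00–14:00.
Farrukh ∩ Kira ∩ Keiko: 12:00–12:45.
Farrukh ∩ Kira ∩ Keiko ∩ Vera: 12:00–12:45.
Windows ≥ 45 min: 12:00–12:45.

12:00–12:45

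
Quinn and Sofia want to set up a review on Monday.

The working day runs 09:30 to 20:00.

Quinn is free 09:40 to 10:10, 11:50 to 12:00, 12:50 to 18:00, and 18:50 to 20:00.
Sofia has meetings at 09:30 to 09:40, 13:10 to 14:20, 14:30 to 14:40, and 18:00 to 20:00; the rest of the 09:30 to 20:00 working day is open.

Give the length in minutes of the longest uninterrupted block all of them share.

200 minutes

Sofia free within 09:30–20:00: 09:40–13:10, 14:20–14:30, 14:40–18:00.
Quinn ∩ Sofia: 09:40–10:10, 11:50–12:00, 12:50–13:10, 14:20–14:30, 14:40–18:00.
Common window lengths: 30, 10, 20, 10, 200 min; longest is 200.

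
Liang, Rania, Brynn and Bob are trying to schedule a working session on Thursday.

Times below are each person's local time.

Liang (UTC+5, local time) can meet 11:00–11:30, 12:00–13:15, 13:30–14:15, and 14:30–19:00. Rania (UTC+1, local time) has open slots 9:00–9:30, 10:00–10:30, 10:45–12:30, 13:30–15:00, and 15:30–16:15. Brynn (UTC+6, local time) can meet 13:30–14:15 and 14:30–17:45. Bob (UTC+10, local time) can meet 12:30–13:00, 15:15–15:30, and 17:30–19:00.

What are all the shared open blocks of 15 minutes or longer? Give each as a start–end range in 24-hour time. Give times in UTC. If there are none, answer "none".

Liang → UTC: 06:00–06:30, 07:00–08:15, 08:30–09:15, 09:30–14:00.
Rania → UTC: 08:00–08:30, 09:00–09:30, 09:45–11:30, 12:30–14:00, 14:30–15:15.
Brynn → UTC: 07:30–08:15, 08:30–11:45.
Bob → UTC: 02:30–03:00, 05:15–05:30, 07:30–09:00.
Liang ∩ Rania: 08:00–08:15, 09:00–09:15, 09:45–11:30, 12:30–14:00.
Liang ∩ Rania ∩ Brynn: 08:00–08:15, 09:00–09:15, 09:45–11:30.
Liang ∩ Rania ∩ Brynn ∩ Bob: 08:00–08:15.
Windows ≥ 15 min: 08:00–08:15.

08:00–08:15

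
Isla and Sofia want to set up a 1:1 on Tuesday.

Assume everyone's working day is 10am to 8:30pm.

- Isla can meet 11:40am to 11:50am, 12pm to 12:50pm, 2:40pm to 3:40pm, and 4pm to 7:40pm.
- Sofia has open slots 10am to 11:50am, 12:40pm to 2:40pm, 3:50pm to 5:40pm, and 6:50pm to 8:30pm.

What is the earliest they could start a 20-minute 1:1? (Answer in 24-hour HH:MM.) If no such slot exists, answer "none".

16:00

Isla ∩ Sofia: 11:40–11:50, 12:40–12:50, 16:00–17:40, 18:50–19:40.
Windows ≥ 20 min: 16:00–17:40, 18:50–19:40.
Earliest such window starts at 16:00.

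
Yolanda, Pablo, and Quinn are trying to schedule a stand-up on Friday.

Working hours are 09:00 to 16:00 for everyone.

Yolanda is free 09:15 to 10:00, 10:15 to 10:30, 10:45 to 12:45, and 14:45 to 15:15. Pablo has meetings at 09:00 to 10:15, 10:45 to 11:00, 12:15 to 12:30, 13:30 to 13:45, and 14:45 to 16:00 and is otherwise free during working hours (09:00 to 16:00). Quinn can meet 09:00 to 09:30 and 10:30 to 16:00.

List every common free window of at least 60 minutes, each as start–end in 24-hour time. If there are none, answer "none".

11:00–12:15

Pablo free within 09:00–16:00: 10:15–10:45, 11:00–12:15, 12:30–13:30, 13:45–14:45.
Yolanda ∩ Pablo: 10:15–10:30, 11:00–12:15, 12:30–12:45.
Yolanda ∩ Pablo ∩ Quinn: 11:00–12:15, 12:30–12:45.
Windows ≥ 60 min: 11:00–12:15.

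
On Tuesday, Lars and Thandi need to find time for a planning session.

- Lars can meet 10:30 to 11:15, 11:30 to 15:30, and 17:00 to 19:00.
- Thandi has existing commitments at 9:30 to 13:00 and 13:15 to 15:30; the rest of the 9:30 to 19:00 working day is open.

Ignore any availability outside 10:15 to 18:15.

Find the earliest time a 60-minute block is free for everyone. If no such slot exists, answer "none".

17:00

Thandi free within 09:30–19:00: 13:00–13:15, 15:30–19:00.
Lars ∩ Thandi: 13:00–13:15, 17:00–19:00.
Restricted to 10:15–18:15: 13:00–13:15, 17:00–18:15.
Windows ≥ 60 min: 17:00–18:15.
Earliest such window starts at 17:00.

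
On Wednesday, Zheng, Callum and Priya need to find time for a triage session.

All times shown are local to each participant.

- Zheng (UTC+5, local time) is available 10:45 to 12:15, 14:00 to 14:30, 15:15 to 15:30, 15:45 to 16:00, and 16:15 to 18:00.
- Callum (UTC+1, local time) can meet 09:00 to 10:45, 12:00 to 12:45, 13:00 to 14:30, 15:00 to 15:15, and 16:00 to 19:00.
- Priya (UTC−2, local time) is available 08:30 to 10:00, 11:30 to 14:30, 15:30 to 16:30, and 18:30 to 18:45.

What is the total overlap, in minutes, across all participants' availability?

30 minutes

Zheng → UTC: 05:45–07:15, 09:00–09:30, 10:15–10:30, 10:45–11:00, 11:15–13:00.
Callum → UTC: 08:00–09:45, 11:00–11:45, 12:00–13:30, 14:00–14:15, 15:00–18:00.
Priya → UTC: 10:30–12:00, 13:30–16:30, 17:30–18:30, 20:30–20:45.
Zheng ∩ Callum: 09:00–09:30, 11:15–11:45, 12:00–13:00.
Zheng ∩ Callum ∩ Priya: 11:15–11:45.
Total common minutes: 30.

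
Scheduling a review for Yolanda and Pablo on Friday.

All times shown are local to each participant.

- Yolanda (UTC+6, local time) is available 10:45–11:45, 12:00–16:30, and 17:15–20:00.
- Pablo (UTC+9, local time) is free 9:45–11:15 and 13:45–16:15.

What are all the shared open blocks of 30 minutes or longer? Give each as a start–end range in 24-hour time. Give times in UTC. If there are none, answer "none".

Yolanda → UTC: 04:45–05:45, 06:00–10:30, 11:15–14:00.
Pablo → UTC: 00:45–02:15, 04:45–07:15.
Yolanda ∩ Pablo: 04:45–05:45, 06:00–07:15.
Windows ≥ 30 min: 04:45–05:45, 06:00–07:15.

04:45–05:45, 06:00–07:15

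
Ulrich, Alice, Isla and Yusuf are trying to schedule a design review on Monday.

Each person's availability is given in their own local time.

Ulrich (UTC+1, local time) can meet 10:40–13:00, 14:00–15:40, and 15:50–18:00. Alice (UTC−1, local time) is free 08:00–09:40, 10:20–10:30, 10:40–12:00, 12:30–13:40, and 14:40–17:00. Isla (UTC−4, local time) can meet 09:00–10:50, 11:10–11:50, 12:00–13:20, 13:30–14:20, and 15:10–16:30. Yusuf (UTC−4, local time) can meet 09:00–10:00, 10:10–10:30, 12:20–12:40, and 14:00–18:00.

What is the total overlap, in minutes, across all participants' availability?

Ulrich → UTC: 09:40–12:00, 13:00–14:40, 14:50–17:00.
Alice → UTC: 09:00–10:40, 11:20–11:30, 11:40–13:00, 13:30–14:40, 15:40–18:00.
Isla → UTC: 13:00–14:50, 15:10–15:50, 16:00–17:20, 17:30–18:20, 19:10–20:30.
Yusuf → UTC: 13:00–14:00, 14:10–14:30, 16:20–16:40, 18:00–22:00.
Ulrich ∩ Alice: 09:40–10:40, 11:20–11:30, 11:40–12:00, 13:30–14:40, 15:40–17:00.
Ulrich ∩ Alice ∩ Isla: 13:30–14:40, 15:40–15:50, 16:00–17:00.
Ulrich ∩ Alice ∩ Isla ∩ Yusuf: 13:30–14:00, 14:10–14:30, 16:20–16:40.
Total common minutes: 30 + 20 + 20 = 70.

70 minutes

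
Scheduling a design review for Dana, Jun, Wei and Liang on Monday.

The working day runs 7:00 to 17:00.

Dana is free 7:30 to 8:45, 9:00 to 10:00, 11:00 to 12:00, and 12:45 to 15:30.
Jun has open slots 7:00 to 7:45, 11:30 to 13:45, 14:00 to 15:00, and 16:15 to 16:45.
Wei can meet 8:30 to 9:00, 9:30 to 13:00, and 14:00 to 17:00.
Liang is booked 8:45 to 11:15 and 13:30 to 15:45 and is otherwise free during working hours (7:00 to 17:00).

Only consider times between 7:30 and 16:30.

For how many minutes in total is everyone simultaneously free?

Liang free within 07:00–17:00: 07:00–08:45, 11:15–13:30, 15:45–17:00.
Dana ∩ Jun: 07:30–07:45, 11:30–12:00, 12:45–13:45, 14:00–15:00.
Dana ∩ Jun ∩ Wei: 11:30–12:00, 12:45–13:00, 14:00–15:00.
Dana ∩ Jun ∩ Wei ∩ Liang: 11:30–12:00, 12:45–13:00.
Restricted to 07:30–16:30: 11:30–12:00, 12:45–13:00.
Total common minutes: 30 + 15 = 45.

45 minutes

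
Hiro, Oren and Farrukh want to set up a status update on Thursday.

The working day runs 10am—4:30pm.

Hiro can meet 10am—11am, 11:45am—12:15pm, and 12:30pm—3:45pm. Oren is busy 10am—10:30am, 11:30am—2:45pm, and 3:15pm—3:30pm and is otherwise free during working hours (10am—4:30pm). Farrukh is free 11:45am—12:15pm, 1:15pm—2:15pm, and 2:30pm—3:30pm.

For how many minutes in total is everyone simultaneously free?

30 minutes

Oren free within 10:00–16:30: 10:30–11:30, 14:45–15:15, 15:30–16:30.
Hiro ∩ Oren: 10:30–11:00, 14:45–15:15, 15:30–15:45.
Hiro ∩ Oren ∩ Farrukh: 14:45–15:15.
Total common minutes: 30.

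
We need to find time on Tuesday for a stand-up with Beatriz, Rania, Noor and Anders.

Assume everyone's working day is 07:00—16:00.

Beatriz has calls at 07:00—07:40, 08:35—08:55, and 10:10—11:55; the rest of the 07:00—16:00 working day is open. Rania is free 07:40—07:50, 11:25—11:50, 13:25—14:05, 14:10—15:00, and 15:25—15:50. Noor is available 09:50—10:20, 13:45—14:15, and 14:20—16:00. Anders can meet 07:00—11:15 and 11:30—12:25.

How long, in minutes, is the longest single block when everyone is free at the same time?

Beatriz free within 07:00–16:00: 07:40–08:35, 08:55–10:10, 11:55–16:00.
Beatriz ∩ Rania: 07:40–07:50, 13:25–14:05, 14:10–15:00, 15:25–15:50.
Beatriz ∩ Rania ∩ Noor: 13:45–14:05, 14:10–14:15, 14:20–15:00, 15:25–15:50.
Beatriz ∩ Rania ∩ Noor ∩ Anders: (none).
No common window.

0 minutes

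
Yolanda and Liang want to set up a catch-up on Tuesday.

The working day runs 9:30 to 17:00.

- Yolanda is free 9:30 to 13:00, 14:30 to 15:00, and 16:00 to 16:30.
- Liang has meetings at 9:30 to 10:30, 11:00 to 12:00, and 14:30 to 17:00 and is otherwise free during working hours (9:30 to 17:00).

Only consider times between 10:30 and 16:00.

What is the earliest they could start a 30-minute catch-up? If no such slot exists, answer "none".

Liang free within 09:30–17:00: 10:30–11:00, 12:00–14:30.
Yolanda ∩ Liang: 10:30–11:00, 12:00–13:00.
Restricted to 10:30–16:00: 10:30–11:00, 12:00–13:00.
Windows ≥ 30 min: 10:30–11:00, 12:00–13:00.
Earliest such window starts at 10:30.

10:30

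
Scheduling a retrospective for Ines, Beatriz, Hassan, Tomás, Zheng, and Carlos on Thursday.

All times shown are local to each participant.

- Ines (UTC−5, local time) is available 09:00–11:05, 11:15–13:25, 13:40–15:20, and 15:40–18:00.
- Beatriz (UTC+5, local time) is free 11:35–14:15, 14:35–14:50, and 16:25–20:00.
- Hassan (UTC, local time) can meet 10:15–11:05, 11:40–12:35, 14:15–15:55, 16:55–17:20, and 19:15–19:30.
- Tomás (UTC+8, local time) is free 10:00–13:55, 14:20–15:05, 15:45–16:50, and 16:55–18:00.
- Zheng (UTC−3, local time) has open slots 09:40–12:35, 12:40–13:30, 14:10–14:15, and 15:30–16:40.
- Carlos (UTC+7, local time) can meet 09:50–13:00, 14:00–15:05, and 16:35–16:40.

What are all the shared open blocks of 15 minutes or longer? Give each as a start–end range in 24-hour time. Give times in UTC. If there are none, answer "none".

Ines → UTC: 14:00–16:05, 16:15–18:25, 18:40–20:20, 20:40–23:00.
Beatriz → UTC: 06:35–09:15, 09:35–09:50, 11:25–15:00.
Hassan → UTC: 10:15–11:05, 11:40–12:35, 14:15–15:55, 16:55–17:20, 19:15–19:30.
Tomás → UTC: 02:00–05:55, 06:20–07:05, 07:45–08:50, 08:55–10:00.
Zheng → UTC: 12:40–15:35, 15:40–16:30, 17:10–17:15, 18:30–19:40.
Carlos → UTC: 02:50–06:00, 07:00–08:05, 09:35–09:40.
Ines ∩ Beatriz: 14:00–15:00.
Ines ∩ Beatriz ∩ Hassan: 14:15–15:00.
Ines ∩ Beatriz ∩ Hassan ∩ Tomás: (none).
Ines ∩ Beatriz ∩ Hassan ∩ Tomás ∩ Zheng: (none).
Ines ∩ Beatriz ∩ Hassan ∩ Tomás ∩ Zheng ∩ Carlos: (none).
Windows ≥ 15 min: (none).

none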